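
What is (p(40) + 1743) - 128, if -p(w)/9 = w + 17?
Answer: 1102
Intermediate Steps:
p(w) = -153 - 9*w (p(w) = -9*(w + 17) = -9*(17 + w) = -153 - 9*w)
(p(40) + 1743) - 128 = ((-153 - 9*40) + 1743) - 128 = ((-153 - 360) + 1743) - 128 = (-513 + 1743) - 128 = 1230 - 128 = 1102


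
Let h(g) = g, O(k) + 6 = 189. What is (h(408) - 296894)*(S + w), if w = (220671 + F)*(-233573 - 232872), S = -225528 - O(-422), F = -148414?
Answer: 9992806267544936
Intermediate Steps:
O(k) = 183 (O(k) = -6 + 189 = 183)
S = -225711 (S = -225528 - 1*183 = -225528 - 183 = -225711)
w = -33703916365 (w = (220671 - 148414)*(-233573 - 232872) = 72257*(-466445) = -33703916365)
(h(408) - 296894)*(S + w) = (408 - 296894)*(-225711 - 33703916365) = -296486*(-33704142076) = 9992806267544936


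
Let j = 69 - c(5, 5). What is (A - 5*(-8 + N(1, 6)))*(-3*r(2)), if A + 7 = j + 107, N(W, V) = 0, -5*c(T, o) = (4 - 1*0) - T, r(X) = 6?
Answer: -18792/5 ≈ -3758.4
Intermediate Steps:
c(T, o) = -4/5 + T/5 (c(T, o) = -((4 - 1*0) - T)/5 = -((4 + 0) - T)/5 = -(4 - T)/5 = -4/5 + T/5)
j = 344/5 (j = 69 - (-4/5 + (1/5)*5) = 69 - (-4/5 + 1) = 69 - 1*1/5 = 69 - 1/5 = 344/5 ≈ 68.800)
A = 844/5 (A = -7 + (344/5 + 107) = -7 + 879/5 = 844/5 ≈ 168.80)
(A - 5*(-8 + N(1, 6)))*(-3*r(2)) = (844/5 - 5*(-8 + 0))*(-3*6) = (844/5 - 5*(-8))*(-18) = (844/5 + 40)*(-18) = (1044/5)*(-18) = -18792/5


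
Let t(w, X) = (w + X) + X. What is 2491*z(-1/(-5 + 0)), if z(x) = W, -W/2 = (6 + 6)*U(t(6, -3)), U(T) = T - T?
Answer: 0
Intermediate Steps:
t(w, X) = w + 2*X (t(w, X) = (X + w) + X = w + 2*X)
U(T) = 0
W = 0 (W = -2*(6 + 6)*0 = -24*0 = -2*0 = 0)
z(x) = 0
2491*z(-1/(-5 + 0)) = 2491*0 = 0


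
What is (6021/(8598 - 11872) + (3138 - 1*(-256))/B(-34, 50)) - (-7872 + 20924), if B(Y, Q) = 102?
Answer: -2174095741/166974 ≈ -13021.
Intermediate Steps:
(6021/(8598 - 11872) + (3138 - 1*(-256))/B(-34, 50)) - (-7872 + 20924) = (6021/(8598 - 11872) + (3138 - 1*(-256))/102) - (-7872 + 20924) = (6021/(-3274) + (3138 + 256)*(1/102)) - 1*13052 = (6021*(-1/3274) + 3394*(1/102)) - 13052 = (-6021/3274 + 1697/51) - 13052 = 5248907/166974 - 13052 = -2174095741/166974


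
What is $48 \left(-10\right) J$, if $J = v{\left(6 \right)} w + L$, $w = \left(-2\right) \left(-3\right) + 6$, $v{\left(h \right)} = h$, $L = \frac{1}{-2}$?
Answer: $-34320$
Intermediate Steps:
$L = - \frac{1}{2} \approx -0.5$
$w = 12$ ($w = 6 + 6 = 12$)
$J = \frac{143}{2}$ ($J = 6 \cdot 12 - \frac{1}{2} = 72 - \frac{1}{2} = \frac{143}{2} \approx 71.5$)
$48 \left(-10\right) J = 48 \left(-10\right) \frac{143}{2} = \left(-480\right) \frac{143}{2} = -34320$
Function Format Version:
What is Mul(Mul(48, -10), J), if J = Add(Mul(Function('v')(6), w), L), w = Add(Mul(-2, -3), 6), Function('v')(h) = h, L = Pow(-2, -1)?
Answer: -34320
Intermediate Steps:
L = Rational(-1, 2) ≈ -0.50000
w = 12 (w = Add(6, 6) = 12)
J = Rational(143, 2) (J = Add(Mul(6, 12), Rational(-1, 2)) = Add(72, Rational(-1, 2)) = Rational(143, 2) ≈ 71.500)
Mul(Mul(48, -10), J) = Mul(Mul(48, -10), Rational(143, 2)) = Mul(-480, Rational(143, 2)) = -34320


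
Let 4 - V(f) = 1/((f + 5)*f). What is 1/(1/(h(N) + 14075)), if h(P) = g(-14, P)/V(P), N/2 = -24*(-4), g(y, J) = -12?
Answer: 2129023237/151295 ≈ 14072.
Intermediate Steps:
N = 192 (N = 2*(-24*(-4)) = 2*96 = 192)
V(f) = 4 - 1/(f*(5 + f)) (V(f) = 4 - 1/((f + 5)*f) = 4 - 1/((5 + f)*f) = 4 - 1/(f*(5 + f)))
h(P) = -12*P*(5 + P)/(-1 + 4*P**2 + 20*P)
1/(1/(h(N) + 14075)) = 1/(1/(-12*192*(5 + 192)/(-1 + 4*192**2 + 20*192) + 14075)) = 1/(1/(-12*192*197/(-1 + 4*36864 + 3840) + 14075)) = 1/(1/(-12*192*197/(-1 + 147456 + 3840) + 14075)) = 1/(1/(-12*192*197/151295 + 14075)) = 1/(1/(-12*192*1/151295*197 + 14075)) = 1/(1/(-453888/151295 + 14075)) = 1/(1/(2129023237/151295)) = 1/(151295/2129023237) = 2129023237/151295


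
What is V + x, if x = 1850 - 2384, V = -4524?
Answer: -5058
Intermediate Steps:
x = -534
V + x = -4524 - 534 = -5058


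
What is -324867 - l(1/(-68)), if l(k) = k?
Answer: -22090955/68 ≈ -3.2487e+5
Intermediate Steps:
-324867 - l(1/(-68)) = -324867 - 1/(-68) = -324867 - 1*(-1/68) = -324867 + 1/68 = -22090955/68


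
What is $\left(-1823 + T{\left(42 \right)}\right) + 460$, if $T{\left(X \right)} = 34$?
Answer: $-1329$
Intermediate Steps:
$\left(-1823 + T{\left(42 \right)}\right) + 460 = \left(-1823 + 34\right) + 460 = -1789 + 460 = -1329$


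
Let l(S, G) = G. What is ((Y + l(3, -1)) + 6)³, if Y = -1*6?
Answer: -1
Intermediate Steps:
Y = -6
((Y + l(3, -1)) + 6)³ = ((-6 - 1) + 6)³ = (-7 + 6)³ = (-1)³ = -1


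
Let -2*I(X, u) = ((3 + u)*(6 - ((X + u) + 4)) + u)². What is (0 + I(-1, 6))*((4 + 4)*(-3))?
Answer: 5292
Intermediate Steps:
I(X, u) = -(u + (3 + u)*(2 - X - u))²/2 (I(X, u) = -((3 + u)*(6 - ((X + u) + 4)) + u)²/2 = -((3 + u)*(6 - (4 + X + u)) + u)²/2 = -((3 + u)*(6 + (-4 - X - u)) + u)²/2 = -((3 + u)*(2 - X - u) + u)²/2 = -(u + (3 + u)*(2 - X - u))²/2)
(0 + I(-1, 6))*((4 + 4)*(-3)) = (0 - (-6 + 6² + 3*(-1) - 1*6)²/2)*((4 + 4)*(-3)) = (0 - (-6 + 36 - 3 - 6)²/2)*(8*(-3)) = (0 - ½*21²)*(-24) = (0 - ½*441)*(-24) = (0 - 441/2)*(-24) = -441/2*(-24) = 5292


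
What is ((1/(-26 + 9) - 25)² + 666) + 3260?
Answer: 1316090/289 ≈ 4553.9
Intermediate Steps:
((1/(-26 + 9) - 25)² + 666) + 3260 = ((1/(-17) - 25)² + 666) + 3260 = ((-1/17 - 25)² + 666) + 3260 = ((-426/17)² + 666) + 3260 = (181476/289 + 666) + 3260 = 373950/289 + 3260 = 1316090/289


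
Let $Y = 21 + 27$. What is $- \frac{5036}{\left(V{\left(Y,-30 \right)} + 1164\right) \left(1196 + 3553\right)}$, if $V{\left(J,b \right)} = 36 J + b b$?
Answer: $- \frac{1259}{4502052} \approx -0.00027965$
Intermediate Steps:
$Y = 48$
$V{\left(J,b \right)} = b^{2} + 36 J$ ($V{\left(J,b \right)} = 36 J + b^{2} = b^{2} + 36 J$)
$- \frac{5036}{\left(V{\left(Y,-30 \right)} + 1164\right) \left(1196 + 3553\right)} = - \frac{5036}{\left(\left(\left(-30\right)^{2} + 36 \cdot 48\right) + 1164\right) \left(1196 + 3553\right)} = - \frac{5036}{\left(\left(900 + 1728\right) + 1164\right) 4749} = - \frac{5036}{\left(2628 + 1164\right) 4749} = - \frac{5036}{3792 \cdot 4749} = - \frac{5036}{18008208} = \left(-5036\right) \frac{1}{18008208} = - \frac{1259}{4502052}$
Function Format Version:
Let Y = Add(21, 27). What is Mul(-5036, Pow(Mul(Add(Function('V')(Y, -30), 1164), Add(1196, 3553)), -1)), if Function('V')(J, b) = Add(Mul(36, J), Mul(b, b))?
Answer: Rational(-1259, 4502052) ≈ -0.00027965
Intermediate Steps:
Y = 48
Function('V')(J, b) = Add(Pow(b, 2), Mul(36, J)) (Function('V')(J, b) = Add(Mul(36, J), Pow(b, 2)) = Add(Pow(b, 2), Mul(36, J)))
Mul(-5036, Pow(Mul(Add(Function('V')(Y, -30), 1164), Add(1196, 3553)), -1)) = Mul(-5036, Pow(Mul(Add(Add(Pow(-30, 2), Mul(36, 48)), 1164), Add(1196, 3553)), -1)) = Mul(-5036, Pow(Mul(Add(Add(900, 1728), 1164), 4749), -1)) = Mul(-5036, Pow(Mul(Add(2628, 1164), 4749), -1)) = Mul(-5036, Pow(Mul(3792, 4749), -1)) = Mul(-5036, Pow(18008208, -1)) = Mul(-5036, Rational(1, 18008208)) = Rational(-1259, 4502052)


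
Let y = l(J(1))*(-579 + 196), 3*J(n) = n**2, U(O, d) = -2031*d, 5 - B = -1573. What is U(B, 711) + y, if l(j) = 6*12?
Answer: -1471617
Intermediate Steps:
B = 1578 (B = 5 - 1*(-1573) = 5 + 1573 = 1578)
J(n) = n**2/3
l(j) = 72
y = -27576 (y = 72*(-579 + 196) = 72*(-383) = -27576)
U(B, 711) + y = -2031*711 - 27576 = -1444041 - 27576 = -1471617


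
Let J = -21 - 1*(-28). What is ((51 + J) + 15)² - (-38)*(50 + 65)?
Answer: 9699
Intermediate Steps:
J = 7 (J = -21 + 28 = 7)
((51 + J) + 15)² - (-38)*(50 + 65) = ((51 + 7) + 15)² - (-38)*(50 + 65) = (58 + 15)² - (-38)*115 = 73² - 1*(-4370) = 5329 + 4370 = 9699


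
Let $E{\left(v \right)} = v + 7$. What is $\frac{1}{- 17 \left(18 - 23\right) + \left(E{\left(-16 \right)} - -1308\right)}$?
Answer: $\frac{1}{1384} \approx 0.00072254$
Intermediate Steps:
$E{\left(v \right)} = 7 + v$
$\frac{1}{- 17 \left(18 - 23\right) + \left(E{\left(-16 \right)} - -1308\right)} = \frac{1}{- 17 \left(18 - 23\right) + \left(\left(7 - 16\right) - -1308\right)} = \frac{1}{\left(-17\right) \left(-5\right) + \left(-9 + 1308\right)} = \frac{1}{85 + 1299} = \frac{1}{1384}$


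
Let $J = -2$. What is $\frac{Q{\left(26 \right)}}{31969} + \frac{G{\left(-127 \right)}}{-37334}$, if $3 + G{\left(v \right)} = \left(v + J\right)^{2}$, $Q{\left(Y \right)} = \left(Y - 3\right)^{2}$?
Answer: $- \frac{256075268}{596765323} \approx -0.42911$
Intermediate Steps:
$Q{\left(Y \right)} = \left(-3 + Y\right)^{2}$
$G{\left(v \right)} = -3 + \left(-2 + v\right)^{2}$ ($G{\left(v \right)} = -3 + \left(v - 2\right)^{2} = -3 + \left(-2 + v\right)^{2}$)
$\frac{Q{\left(26 \right)}}{31969} + \frac{G{\left(-127 \right)}}{-37334} = \frac{\left(-3 + 26\right)^{2}}{31969} + \frac{-3 + \left(-2 - 127\right)^{2}}{-37334} = 23^{2} \cdot \frac{1}{31969} + \left(-3 + \left(-129\right)^{2}\right) \left(- \frac{1}{37334}\right) = 529 \cdot \frac{1}{31969} + \left(-3 + 16641\right) \left(- \frac{1}{37334}\right) = \frac{529}{31969} + 16638 \left(- \frac{1}{37334}\right) = \frac{529}{31969} - \frac{8319}{18667} = - \frac{256075268}{596765323}$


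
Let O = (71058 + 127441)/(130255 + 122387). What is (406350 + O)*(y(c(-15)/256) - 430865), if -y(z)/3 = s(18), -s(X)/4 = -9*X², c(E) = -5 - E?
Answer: -47825473680380543/252642 ≈ -1.8930e+11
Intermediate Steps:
O = 198499/252642 ≈ 0.78569
s(X) = 36*X² (s(X) = -(-36)*X² = 36*X²)
y(z) = -34992 (y(z) = -108*18² = -108*324 = -3*11664 = -34992)
(406350 + O)*(y(c(-15)/256) - 430865) = (406350 + 198499/252642)*(-34992 - 430865) = (102661275199/252642)*(-465857) = -47825473680380543/252642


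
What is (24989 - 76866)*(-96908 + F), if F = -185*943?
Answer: 14077498351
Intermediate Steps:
F = -174455
(24989 - 76866)*(-96908 + F) = (24989 - 76866)*(-96908 - 174455) = -51877*(-271363) = 14077498351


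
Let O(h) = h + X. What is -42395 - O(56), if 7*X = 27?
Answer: -297184/7 ≈ -42455.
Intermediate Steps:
X = 27/7 (X = (⅐)*27 = 27/7 ≈ 3.8571)
O(h) = 27/7 + h (O(h) = h + 27/7 = 27/7 + h)
-42395 - O(56) = -42395 - (27/7 + 56) = -42395 - 1*419/7 = -42395 - 419/7 = -297184/7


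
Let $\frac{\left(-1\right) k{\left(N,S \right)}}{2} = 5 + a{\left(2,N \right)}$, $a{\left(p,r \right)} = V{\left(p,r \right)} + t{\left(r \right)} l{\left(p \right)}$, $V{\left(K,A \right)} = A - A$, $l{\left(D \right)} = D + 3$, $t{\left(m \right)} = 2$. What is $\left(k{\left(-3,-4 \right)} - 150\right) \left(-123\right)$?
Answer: $22140$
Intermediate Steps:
$l{\left(D \right)} = 3 + D$
$V{\left(K,A \right)} = 0$
$a{\left(p,r \right)} = 6 + 2 p$ ($a{\left(p,r \right)} = 0 + 2 \left(3 + p\right) = 0 + \left(6 + 2 p\right) = 6 + 2 p$)
$k{\left(N,S \right)} = -30$ ($k{\left(N,S \right)} = - 2 \left(5 + \left(6 + 2 \cdot 2\right)\right) = - 2 \left(5 + \left(6 + 4\right)\right) = - 2 \left(5 + 10\right) = \left(-2\right) 15 = -30$)
$\left(k{\left(-3,-4 \right)} - 150\right) \left(-123\right) = \left(-30 - 150\right) \left(-123\right) = \left(-180\right) \left(-123\right) = 22140$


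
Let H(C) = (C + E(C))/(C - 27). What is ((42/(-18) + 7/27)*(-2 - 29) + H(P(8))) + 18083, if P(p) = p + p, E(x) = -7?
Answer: 5389504/297 ≈ 18146.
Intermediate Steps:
P(p) = 2*p
H(C) = (-7 + C)/(-27 + C) (H(C) = (C - 7)/(C - 27) = (-7 + C)/(-27 + C))
((42/(-18) + 7/27)*(-2 - 29) + H(P(8))) + 18083 = ((42/(-18) + 7/27)*(-2 - 29) + (-7 + 2*8)/(-27 + 2*8)) + 18083 = ((42*(-1/18) + 7*(1/27))*(-31) + (-7 + 16)/(-27 + 16)) + 18083 = ((-7/3 + 7/27)*(-31) + 9/(-11)) + 18083 = (-56/27*(-31) - 1/11*9) + 18083 = (1736/27 - 9/11) + 18083 = 18853/297 + 18083 = 5389504/297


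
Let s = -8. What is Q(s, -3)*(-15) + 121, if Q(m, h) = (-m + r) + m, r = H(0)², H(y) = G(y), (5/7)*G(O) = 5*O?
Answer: 121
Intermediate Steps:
G(O) = 7*O (G(O) = 7*(5*O)/5 = 7*O)
H(y) = 7*y
r = 0 (r = (7*0)² = 0² = 0)
Q(m, h) = 0 (Q(m, h) = (-m + 0) + m = -m + m = 0)
Q(s, -3)*(-15) + 121 = 0*(-15) + 121 = 0 + 121 = 121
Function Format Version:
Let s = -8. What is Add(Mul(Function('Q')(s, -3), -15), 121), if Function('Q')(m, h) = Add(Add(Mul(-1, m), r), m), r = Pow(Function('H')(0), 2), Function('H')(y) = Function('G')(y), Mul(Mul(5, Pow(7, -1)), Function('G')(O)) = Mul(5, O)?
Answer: 121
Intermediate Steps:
Function('G')(O) = Mul(7, O) (Function('G')(O) = Mul(Rational(7, 5), Mul(5, O)) = Mul(7, O))
Function('H')(y) = Mul(7, y)
r = 0 (r = Pow(Mul(7, 0), 2) = Pow(0, 2) = 0)
Function('Q')(m, h) = 0 (Function('Q')(m, h) = Add(Add(Mul(-1, m), 0), m) = Add(Mul(-1, m), m) = 0)
Add(Mul(Function('Q')(s, -3), -15), 121) = Add(Mul(0, -15), 121) = Add(0, 121) = 121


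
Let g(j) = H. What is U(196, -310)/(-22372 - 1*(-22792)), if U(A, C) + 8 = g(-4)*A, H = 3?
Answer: 29/21 ≈ 1.3810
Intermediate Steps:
g(j) = 3
U(A, C) = -8 + 3*A
U(196, -310)/(-22372 - 1*(-22792)) = (-8 + 3*196)/(-22372 - 1*(-22792)) = (-8 + 588)/(-22372 + 22792) = 580/420 = 580*(1/420) = 29/21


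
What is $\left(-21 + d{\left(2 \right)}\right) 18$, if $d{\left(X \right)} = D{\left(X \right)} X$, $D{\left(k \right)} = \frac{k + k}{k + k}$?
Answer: $-342$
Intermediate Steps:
$D{\left(k \right)} = 1$ ($D{\left(k \right)} = \frac{2 k}{2 k} = 2 k \frac{1}{2 k} = 1$)
$d{\left(X \right)} = X$ ($d{\left(X \right)} = 1 X = X$)
$\left(-21 + d{\left(2 \right)}\right) 18 = \left(-21 + 2\right) 18 = \left(-19\right) 18 = -342$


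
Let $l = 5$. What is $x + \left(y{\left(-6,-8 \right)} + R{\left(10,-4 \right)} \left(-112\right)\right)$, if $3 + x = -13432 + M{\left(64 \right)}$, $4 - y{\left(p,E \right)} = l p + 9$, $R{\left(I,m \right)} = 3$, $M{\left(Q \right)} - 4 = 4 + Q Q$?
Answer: $-9642$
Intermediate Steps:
$M{\left(Q \right)} = 8 + Q^{2}$ ($M{\left(Q \right)} = 4 + \left(4 + Q Q\right) = 4 + \left(4 + Q^{2}\right) = 8 + Q^{2}$)
$y{\left(p,E \right)} = -5 - 5 p$ ($y{\left(p,E \right)} = 4 - \left(5 p + 9\right) = 4 - \left(9 + 5 p\right) = -5 - 5 p$)
$x = -9331$ ($x = -3 - \left(13424 - 4096\right) = -3 + \left(-13432 + \left(8 + 4096\right)\right) = -3 + \left(-13432 + 4104\right) = -3 - 9328 = -9331$)
$x + \left(y{\left(-6,-8 \right)} + R{\left(10,-4 \right)} \left(-112\right)\right) = -9331 + \left(\left(-5 - -30\right) + 3 \left(-112\right)\right) = -9331 + \left(\left(-5 + 30\right) - 336\right) = -9331 + \left(25 - 336\right) = -9331 - 311 = -9642$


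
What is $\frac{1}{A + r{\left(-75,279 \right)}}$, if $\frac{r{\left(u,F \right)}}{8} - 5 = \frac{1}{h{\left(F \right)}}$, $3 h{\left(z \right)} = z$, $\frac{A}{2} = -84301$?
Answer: $- \frac{93}{15676258} \approx -5.9325 \cdot 10^{-6}$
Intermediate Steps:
$A = -168602$ ($A = 2 \left(-84301\right) = -168602$)
$h{\left(z \right)} = \frac{z}{3}$
$r{\left(u,F \right)} = 40 + \frac{24}{F}$ ($r{\left(u,F \right)} = 40 + \frac{8}{\frac{1}{3} F} = 40 + 8 \frac{3}{F} = 40 + \frac{24}{F}$)
$\frac{1}{A + r{\left(-75,279 \right)}} = \frac{1}{-168602 + \left(40 + \frac{24}{279}\right)} = \frac{1}{-168602 + \left(40 + 24 \cdot \frac{1}{279}\right)} = \frac{1}{-168602 + \left(40 + \frac{8}{93}\right)} = \frac{1}{-168602 + \frac{3728}{93}} = \frac{1}{- \frac{15676258}{93}} = - \frac{93}{15676258}$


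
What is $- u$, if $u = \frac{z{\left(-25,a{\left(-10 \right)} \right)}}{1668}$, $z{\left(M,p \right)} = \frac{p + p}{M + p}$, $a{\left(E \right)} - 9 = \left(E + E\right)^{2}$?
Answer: $- \frac{409}{320256} \approx -0.0012771$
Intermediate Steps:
$a{\left(E \right)} = 9 + 4 E^{2}$ ($a{\left(E \right)} = 9 + \left(E + E\right)^{2} = 9 + \left(2 E\right)^{2} = 9 + 4 E^{2}$)
$z{\left(M,p \right)} = \frac{2 p}{M + p}$
$u = \frac{409}{320256}$ ($u = \frac{2 \left(9 + 4 \left(-10\right)^{2}\right) \frac{1}{-25 + \left(9 + 4 \left(-10\right)^{2}\right)}}{1668} = \frac{2 \left(9 + 4 \cdot 100\right)}{-25 + \left(9 + 4 \cdot 100\right)} \frac{1}{1668} = \frac{2 \left(9 + 400\right)}{-25 + \left(9 + 400\right)} \frac{1}{1668} = 2 \cdot 409 \frac{1}{-25 + 409} \cdot \frac{1}{1668} = 2 \cdot 409 \cdot \frac{1}{384} \cdot \frac{1}{1668} = \frac{409}{192} \cdot \frac{1}{1668} = \frac{409}{320256} \approx 0.0012771$)
$- u = \left(-1\right) \frac{409}{320256} = - \frac{409}{320256}$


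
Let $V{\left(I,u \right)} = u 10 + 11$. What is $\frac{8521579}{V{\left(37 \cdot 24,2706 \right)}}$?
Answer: $\frac{774689}{2461} \approx 314.79$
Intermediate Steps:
$V{\left(I,u \right)} = 11 + 10 u$ ($V{\left(I,u \right)} = 10 u + 11 = 11 + 10 u$)
$\frac{8521579}{V{\left(37 \cdot 24,2706 \right)}} = \frac{8521579}{11 + 10 \cdot 2706} = \frac{8521579}{11 + 27060} = \frac{8521579}{27071} = 8521579 \cdot \frac{1}{27071} = \frac{774689}{2461}$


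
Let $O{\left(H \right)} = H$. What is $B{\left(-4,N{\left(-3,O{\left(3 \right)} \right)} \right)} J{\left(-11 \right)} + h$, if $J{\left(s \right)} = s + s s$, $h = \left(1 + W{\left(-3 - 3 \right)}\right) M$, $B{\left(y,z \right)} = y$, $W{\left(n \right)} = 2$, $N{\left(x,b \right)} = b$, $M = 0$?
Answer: $-440$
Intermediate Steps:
$h = 0$ ($h = \left(1 + 2\right) 0 = 3 \cdot 0 = 0$)
$J{\left(s \right)} = s + s^{2}$
$B{\left(-4,N{\left(-3,O{\left(3 \right)} \right)} \right)} J{\left(-11 \right)} + h = - 4 \left(- 11 \left(1 - 11\right)\right) + 0 = - 4 \left(\left(-11\right) \left(-10\right)\right) + 0 = \left(-4\right) 110 + 0 = -440 + 0 = -440$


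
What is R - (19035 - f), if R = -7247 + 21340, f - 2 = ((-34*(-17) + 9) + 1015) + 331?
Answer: -3007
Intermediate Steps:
f = 1935 (f = 2 + (((-34*(-17) + 9) + 1015) + 331) = 2 + (((578 + 9) + 1015) + 331) = 2 + ((587 + 1015) + 331) = 2 + (1602 + 331) = 2 + 1933 = 1935)
R = 14093
R - (19035 - f) = 14093 - (19035 - 1*1935) = 14093 - (19035 - 1935) = 14093 - 1*17100 = 14093 - 17100 = -3007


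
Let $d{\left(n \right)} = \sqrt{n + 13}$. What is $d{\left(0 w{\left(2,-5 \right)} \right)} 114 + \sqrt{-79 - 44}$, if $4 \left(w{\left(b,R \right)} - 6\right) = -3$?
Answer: $114 \sqrt{13} + i \sqrt{123} \approx 411.03 + 11.091 i$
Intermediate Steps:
$w{\left(b,R \right)} = \frac{21}{4}$ ($w{\left(b,R \right)} = 6 + \frac{1}{4} \left(-3\right) = 6 - \frac{3}{4} = \frac{21}{4}$)
$d{\left(n \right)} = \sqrt{13 + n}$
$d{\left(0 w{\left(2,-5 \right)} \right)} 114 + \sqrt{-79 - 44} = \sqrt{13 + 0 \cdot \frac{21}{4}} \cdot 114 + \sqrt{-79 - 44} = \sqrt{13 + 0} \cdot 114 + \sqrt{-123} = \sqrt{13} \cdot 114 + i \sqrt{123} = 114 \sqrt{13} + i \sqrt{123}$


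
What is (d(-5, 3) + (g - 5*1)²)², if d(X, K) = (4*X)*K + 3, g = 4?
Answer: 3136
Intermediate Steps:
d(X, K) = 3 + 4*K*X (d(X, K) = 4*K*X + 3 = 3 + 4*K*X)
(d(-5, 3) + (g - 5*1)²)² = ((3 + 4*3*(-5)) + (4 - 5*1)²)² = ((3 - 60) + (4 - 5)²)² = (-57 + (-1)²)² = (-57 + 1)² = (-56)² = 3136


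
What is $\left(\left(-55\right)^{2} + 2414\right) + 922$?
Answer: $6361$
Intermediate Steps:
$\left(\left(-55\right)^{2} + 2414\right) + 922 = \left(3025 + 2414\right) + 922 = 5439 + 922 = 6361$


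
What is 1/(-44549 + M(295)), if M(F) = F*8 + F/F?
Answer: -1/42188 ≈ -2.3703e-5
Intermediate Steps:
M(F) = 1 + 8*F (M(F) = 8*F + 1 = 1 + 8*F)
1/(-44549 + M(295)) = 1/(-44549 + (1 + 8*295)) = 1/(-44549 + (1 + 2360)) = 1/(-44549 + 2361) = 1/(-42188) = -1/42188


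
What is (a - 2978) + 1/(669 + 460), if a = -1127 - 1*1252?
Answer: -6048052/1129 ≈ -5357.0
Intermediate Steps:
a = -2379 (a = -1127 - 1252 = -2379)
(a - 2978) + 1/(669 + 460) = (-2379 - 2978) + 1/(669 + 460) = -5357 + 1/1129 = -6048052/1129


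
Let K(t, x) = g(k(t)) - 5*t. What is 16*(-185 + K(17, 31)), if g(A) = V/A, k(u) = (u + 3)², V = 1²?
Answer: -107999/25 ≈ -4320.0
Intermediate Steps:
V = 1
k(u) = (3 + u)²
g(A) = 1/A
K(t, x) = (3 + t)⁻² - 5*t (K(t, x) = 1/((3 + t)²) - 5*t = (3 + t)⁻² - 5*t)
16*(-185 + K(17, 31)) = 16*(-185 + ((3 + 17)⁻² - 5*17)) = 16*(-185 + (20⁻² - 85)) = 16*(-185 + (1/400 - 85)) = 16*(-185 - 33999/400) = 16*(-107999/400) = -107999/25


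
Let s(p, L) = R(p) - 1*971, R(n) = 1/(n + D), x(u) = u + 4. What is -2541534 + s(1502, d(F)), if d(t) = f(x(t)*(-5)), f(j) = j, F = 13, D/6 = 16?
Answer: -4062922989/1598 ≈ -2.5425e+6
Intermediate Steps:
x(u) = 4 + u
D = 96 (D = 6*16 = 96)
R(n) = 1/(96 + n) (R(n) = 1/(n + 96) = 1/(96 + n))
d(t) = -20 - 5*t (d(t) = (4 + t)*(-5) = -20 - 5*t)
s(p, L) = -971 + 1/(96 + p) (s(p, L) = 1/(96 + p) - 1*971 = 1/(96 + p) - 971 = -971 + 1/(96 + p))
-2541534 + s(1502, d(F)) = -2541534 + (-93215 - 971*1502)/(96 + 1502) = -2541534 + (-93215 - 1458442)/1598 = -2541534 + (1/1598)*(-1551657) = -2541534 - 1551657/1598 = -4062922989/1598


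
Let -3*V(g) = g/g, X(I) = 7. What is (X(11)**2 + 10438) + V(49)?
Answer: 31460/3 ≈ 10487.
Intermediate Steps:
V(g) = -1/3 (V(g) = -g/(3*g) = -1/3*1 = -1/3)
(X(11)**2 + 10438) + V(49) = (7**2 + 10438) - 1/3 = (49 + 10438) - 1/3 = 10487 - 1/3 = 31460/3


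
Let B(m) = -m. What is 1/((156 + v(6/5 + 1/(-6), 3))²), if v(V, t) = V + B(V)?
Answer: 1/24336 ≈ 4.1091e-5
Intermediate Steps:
v(V, t) = 0 (v(V, t) = V - V = 0)
1/((156 + v(6/5 + 1/(-6), 3))²) = 1/((156 + 0)²) = 1/(156²) = 1/24336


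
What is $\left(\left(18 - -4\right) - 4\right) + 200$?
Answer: $218$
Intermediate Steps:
$\left(\left(18 - -4\right) - 4\right) + 200 = \left(\left(18 + 4\right) - 4\right) + 200 = \left(22 - 4\right) + 200 = 18 + 200 = 218$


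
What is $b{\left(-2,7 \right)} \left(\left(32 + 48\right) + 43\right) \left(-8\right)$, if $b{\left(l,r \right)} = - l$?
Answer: $-1968$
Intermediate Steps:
$b{\left(-2,7 \right)} \left(\left(32 + 48\right) + 43\right) \left(-8\right) = \left(-1\right) \left(-2\right) \left(\left(32 + 48\right) + 43\right) \left(-8\right) = 2 \left(80 + 43\right) \left(-8\right) = 2 \cdot 123 \left(-8\right) = 246 \left(-8\right) = -1968$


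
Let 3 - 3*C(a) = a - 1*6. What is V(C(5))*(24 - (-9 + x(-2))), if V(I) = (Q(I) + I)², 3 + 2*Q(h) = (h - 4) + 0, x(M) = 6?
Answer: 243/4 ≈ 60.750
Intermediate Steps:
C(a) = 3 - a/3 (C(a) = 1 - (a - 1*6)/3 = 1 - (a - 6)/3 = 1 - (-6 + a)/3 = 1 + (2 - a/3) = 3 - a/3)
Q(h) = -7/2 + h/2 (Q(h) = -3/2 + ((h - 4) + 0)/2 = -3/2 + ((-4 + h) + 0)/2 = -3/2 + (-4 + h)/2 = -3/2 + (-2 + h/2) = -7/2 + h/2)
V(I) = (-7/2 + 3*I/2)² (V(I) = ((-7/2 + I/2) + I)² = (-7/2 + 3*I/2)²)
V(C(5))*(24 - (-9 + x(-2))) = ((-7 + 3*(3 - ⅓*5))²/4)*(24 - (-9 + 6)) = ((-7 + 3*(3 - 5/3))²/4)*(24 - 1*(-3)) = ((-7 + 3*(4/3))²/4)*(24 + 3) = ((-7 + 4)²/4)*27 = ((¼)*(-3)²)*27 = ((¼)*9)*27 = (9/4)*27 = 243/4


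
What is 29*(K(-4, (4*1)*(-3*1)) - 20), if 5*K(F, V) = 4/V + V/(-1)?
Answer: -1537/3 ≈ -512.33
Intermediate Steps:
K(F, V) = -V/5 + 4/(5*V) (K(F, V) = (4/V + V/(-1))/5 = (4/V + V*(-1))/5 = (4/V - V)/5 = (-V + 4/V)/5 = -V/5 + 4/(5*V))
29*(K(-4, (4*1)*(-3*1)) - 20) = 29*((4 - ((4*1)*(-3*1))²)/(5*(((4*1)*(-3*1)))) - 20) = 29*((4 - (4*(-3))²)/(5*((4*(-3)))) - 20) = 29*((⅕)*(4 - 1*(-12)²)/(-12) - 20) = 29*((⅕)*(-1/12)*(4 - 1*144) - 20) = 29*((⅕)*(-1/12)*(4 - 144) - 20) = 29*((⅕)*(-1/12)*(-140) - 20) = 29*(7/3 - 20) = 29*(-53/3) = -1537/3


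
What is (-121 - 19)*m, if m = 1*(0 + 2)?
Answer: -280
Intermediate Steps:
m = 2 (m = 1*2 = 2)
(-121 - 19)*m = (-121 - 19)*2 = -140*2 = -280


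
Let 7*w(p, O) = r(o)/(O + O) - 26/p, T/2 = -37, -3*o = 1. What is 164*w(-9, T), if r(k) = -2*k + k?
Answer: 157645/2331 ≈ 67.630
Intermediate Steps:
o = -⅓ (o = -⅓*1 = -⅓ ≈ -0.33333)
T = -74 (T = 2*(-37) = -74)
r(k) = -k
w(p, O) = -26/(7*p) + 1/(42*O) (w(p, O) = ((-1*(-⅓))/(O + O) - 26/p)/7 = (1/(3*((2*O))) - 26/p)/7 = ((1/(2*O))/3 - 26/p)/7 = (1/(6*O) - 26/p)/7 = (-26/p + 1/(6*O))/7 = -26/(7*p) + 1/(42*O))
164*w(-9, T) = 164*((1/42)*(-9 - 156*(-74))/(-74*(-9))) = 164*((1/42)*(-1/74)*(-⅑)*(-9 + 11544)) = 164*((1/42)*(-1/74)*(-⅑)*11535) = 164*(3845/9324) = 157645/2331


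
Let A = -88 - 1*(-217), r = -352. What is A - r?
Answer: 481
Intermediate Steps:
A = 129 (A = -88 + 217 = 129)
A - r = 129 - 1*(-352) = 129 + 352 = 481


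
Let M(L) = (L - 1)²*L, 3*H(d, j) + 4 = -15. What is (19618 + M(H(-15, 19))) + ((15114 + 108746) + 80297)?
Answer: 6032729/27 ≈ 2.2343e+5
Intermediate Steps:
H(d, j) = -19/3 (H(d, j) = -4/3 + (⅓)*(-15) = -4/3 - 5 = -19/3)
M(L) = L*(-1 + L)² (M(L) = (-1 + L)²*L = L*(-1 + L)²)
(19618 + M(H(-15, 19))) + ((15114 + 108746) + 80297) = (19618 - 19*(-1 - 19/3)²/3) + ((15114 + 108746) + 80297) = (19618 - 19*(-22/3)²/3) + (123860 + 80297) = (19618 - 19/3*484/9) + 204157 = (19618 - 9196/27) + 204157 = 520490/27 + 204157 = 6032729/27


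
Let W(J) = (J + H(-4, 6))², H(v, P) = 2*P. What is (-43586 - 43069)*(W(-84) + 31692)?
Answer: -3195489780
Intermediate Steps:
W(J) = (12 + J)² (W(J) = (J + 2*6)² = (J + 12)² = (12 + J)²)
(-43586 - 43069)*(W(-84) + 31692) = (-43586 - 43069)*((12 - 84)² + 31692) = -86655*((-72)² + 31692) = -86655*(5184 + 31692) = -86655*36876 = -3195489780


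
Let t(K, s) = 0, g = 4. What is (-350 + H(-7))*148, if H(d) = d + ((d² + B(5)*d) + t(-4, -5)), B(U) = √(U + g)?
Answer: -48692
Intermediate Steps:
B(U) = √(4 + U) (B(U) = √(U + 4) = √(4 + U))
H(d) = d² + 4*d (H(d) = d + ((d² + √(4 + 5)*d) + 0) = d + ((d² + √9*d) + 0) = d + ((d² + 3*d) + 0) = d + (d² + 3*d) = d² + 4*d)
(-350 + H(-7))*148 = (-350 - 7*(4 - 7))*148 = (-350 - 7*(-3))*148 = (-350 + 21)*148 = -329*148 = -48692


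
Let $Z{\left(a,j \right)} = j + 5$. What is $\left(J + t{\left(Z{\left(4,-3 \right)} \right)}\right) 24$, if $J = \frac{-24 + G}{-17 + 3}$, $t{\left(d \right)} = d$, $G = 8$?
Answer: $\frac{528}{7} \approx 75.429$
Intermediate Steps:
$Z{\left(a,j \right)} = 5 + j$
$J = \frac{8}{7}$ ($J = \frac{-24 + 8}{-17 + 3} = - \frac{16}{-14} = \left(-16\right) \left(- \frac{1}{14}\right) = \frac{8}{7} \approx 1.1429$)
$\left(J + t{\left(Z{\left(4,-3 \right)} \right)}\right) 24 = \left(\frac{8}{7} + \left(5 - 3\right)\right) 24 = \left(\frac{8}{7} + 2\right) 24 = \frac{22}{7} \cdot 24 = \frac{528}{7}$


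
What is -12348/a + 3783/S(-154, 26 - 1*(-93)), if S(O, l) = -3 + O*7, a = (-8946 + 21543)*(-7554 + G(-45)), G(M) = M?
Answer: -40234758329/11497588427 ≈ -3.4994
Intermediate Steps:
a = -95724603 (a = (-8946 + 21543)*(-7554 - 45) = 12597*(-7599) = -95724603)
S(O, l) = -3 + 7*O
-12348/a + 3783/S(-154, 26 - 1*(-93)) = -12348/(-95724603) + 3783/(-3 + 7*(-154)) = -12348*(-1/95724603) + 3783/(-3 - 1078) = 1372/10636067 + 3783/(-1081) = 1372/10636067 + 3783*(-1/1081) = 1372/10636067 - 3783/1081 = -40234758329/11497588427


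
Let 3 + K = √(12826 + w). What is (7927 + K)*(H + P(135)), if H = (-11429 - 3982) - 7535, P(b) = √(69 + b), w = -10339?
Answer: -2*(7924 + √2487)*(11473 - √51) ≈ -1.8285e+8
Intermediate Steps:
K = -3 + √2487 (K = -3 + √(12826 - 10339) = -3 + √2487 ≈ 46.870)
H = -22946 (H = -15411 - 7535 = -22946)
(7927 + K)*(H + P(135)) = (7927 + (-3 + √2487))*(-22946 + √(69 + 135)) = (7924 + √2487)*(-22946 + √204) = (7924 + √2487)*(-22946 + 2*√51) = (-22946 + 2*√51)*(7924 + √2487)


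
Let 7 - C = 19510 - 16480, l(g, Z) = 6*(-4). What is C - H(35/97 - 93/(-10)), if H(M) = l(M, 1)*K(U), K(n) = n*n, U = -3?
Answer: -2807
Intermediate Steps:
l(g, Z) = -24
K(n) = n²
H(M) = -216 (H(M) = -24*(-3)² = -24*9 = -216)
C = -3023 (C = 7 - (19510 - 16480) = 7 - 1*3030 = 7 - 3030 = -3023)
C - H(35/97 - 93/(-10)) = -3023 - 1*(-216) = -3023 + 216 = -2807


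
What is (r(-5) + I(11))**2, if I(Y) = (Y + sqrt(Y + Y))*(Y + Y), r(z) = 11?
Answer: 74657 + 11132*sqrt(22) ≈ 1.2687e+5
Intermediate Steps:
I(Y) = 2*Y*(Y + sqrt(2)*sqrt(Y)) (I(Y) = (Y + sqrt(2*Y))*(2*Y) = (Y + sqrt(2)*sqrt(Y))*(2*Y) = 2*Y*(Y + sqrt(2)*sqrt(Y)))
(r(-5) + I(11))**2 = (11 + (2*11**2 + 2*sqrt(2)*11**(3/2)))**2 = (11 + (2*121 + 2*sqrt(2)*(11*sqrt(11))))**2 = (11 + (242 + 22*sqrt(22)))**2 = (253 + 22*sqrt(22))**2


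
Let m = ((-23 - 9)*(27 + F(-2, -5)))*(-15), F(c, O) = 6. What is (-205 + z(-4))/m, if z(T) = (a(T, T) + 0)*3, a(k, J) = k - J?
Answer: -41/3168 ≈ -0.012942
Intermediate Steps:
z(T) = 0 (z(T) = ((T - T) + 0)*3 = (0 + 0)*3 = 0*3 = 0)
m = 15840 (m = ((-23 - 9)*(27 + 6))*(-15) = -32*33*(-15) = -1056*(-15) = 15840)
(-205 + z(-4))/m = (-205 + 0)/15840 = -205*1/15840 = -41/3168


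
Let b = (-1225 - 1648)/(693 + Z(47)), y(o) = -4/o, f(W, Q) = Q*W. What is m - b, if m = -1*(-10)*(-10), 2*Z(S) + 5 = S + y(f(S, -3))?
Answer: -9662507/100676 ≈ -95.976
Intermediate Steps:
Z(S) = -5/2 + S/2 + 2/(3*S) (Z(S) = -5/2 + (S - 4*(-1/(3*S)))/2 = -5/2 + (S - (-4)/(3*S))/2 = -5/2 + (S + 4/(3*S))/2 = -5/2 + (S/2 + 2/(3*S)) = -5/2 + S/2 + 2/(3*S))
m = -100 (m = 10*(-10) = -100)
b = -405093/100676 (b = (-1225 - 1648)/(693 + (1/6)*(4 + 3*47*(-5 + 47))/47) = -2873/(693 + (1/6)*(1/47)*(4 + 3*47*42)) = -2873/(693 + (1/6)*(1/47)*(4 + 5922)) = -2873/(693 + (1/6)*(1/47)*5926) = -2873/(693 + 2963/141) = -2873/100676/141 = -2873*141/100676 = -405093/100676 ≈ -4.0237)
m - b = -100 - 1*(-405093/100676) = -100 + 405093/100676 = -9662507/100676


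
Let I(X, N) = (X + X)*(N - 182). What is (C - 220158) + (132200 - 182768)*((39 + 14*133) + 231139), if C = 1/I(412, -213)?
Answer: -3835647337051441/325480 ≈ -1.1785e+10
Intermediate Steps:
I(X, N) = 2*X*(-182 + N) (I(X, N) = (2*X)*(-182 + N) = 2*X*(-182 + N))
C = -1/325480 (C = 1/(2*412*(-182 - 213)) = 1/(2*412*(-395)) = 1/(-325480) = -1/325480 ≈ -3.0724e-6)
(C - 220158) + (132200 - 182768)*((39 + 14*133) + 231139) = (-1/325480 - 220158) + (132200 - 182768)*((39 + 14*133) + 231139) = -71657025841/325480 - 50568*((39 + 1862) + 231139) = -71657025841/325480 - 50568*(1901 + 231139) = -71657025841/325480 - 50568*233040 = -71657025841/325480 - 11784366720 = -3835647337051441/325480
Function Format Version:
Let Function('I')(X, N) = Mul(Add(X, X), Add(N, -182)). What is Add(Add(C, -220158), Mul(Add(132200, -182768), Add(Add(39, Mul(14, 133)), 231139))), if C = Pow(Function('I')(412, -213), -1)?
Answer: Rational(-3835647337051441, 325480) ≈ -1.1785e+10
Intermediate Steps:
Function('I')(X, N) = Mul(2, X, Add(-182, N)) (Function('I')(X, N) = Mul(Mul(2, X), Add(-182, N)) = Mul(2, X, Add(-182, N)))
C = Rational(-1, 325480) (C = Pow(Mul(2, 412, Add(-182, -213)), -1) = Pow(Mul(2, 412, -395), -1) = Pow(-325480, -1) = Rational(-1, 325480) ≈ -3.0724e-6)
Add(Add(C, -220158), Mul(Add(132200, -182768), Add(Add(39, Mul(14, 133)), 231139))) = Add(Add(Rational(-1, 325480), -220158), Mul(Add(132200, -182768), Add(Add(39, Mul(14, 133)), 231139))) = Add(Rational(-71657025841, 325480), Mul(-50568, Add(Add(39, 1862), 231139))) = Add(Rational(-71657025841, 325480), Mul(-50568, Add(1901, 231139))) = Add(Rational(-71657025841, 325480), Mul(-50568, 233040)) = Add(Rational(-71657025841, 325480), -11784366720) = Rational(-3835647337051441, 325480)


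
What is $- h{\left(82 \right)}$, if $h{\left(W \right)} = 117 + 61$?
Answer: $-178$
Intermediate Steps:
$h{\left(W \right)} = 178$
$- h{\left(82 \right)} = \left(-1\right) 178 = -178$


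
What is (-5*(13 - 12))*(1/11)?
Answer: -5/11 ≈ -0.45455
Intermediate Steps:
(-5*(13 - 12))*(1/11) = (-5*1)*(1*(1/11)) = -5*1/11 = -5/11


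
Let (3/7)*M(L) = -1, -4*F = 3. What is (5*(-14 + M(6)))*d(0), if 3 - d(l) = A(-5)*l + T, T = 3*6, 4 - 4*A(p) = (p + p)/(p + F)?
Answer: 1225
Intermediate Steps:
F = -¾ (F = -¼*3 = -¾ ≈ -0.75000)
A(p) = 1 - p/(2*(-¾ + p)) (A(p) = 1 - (p + p)/(4*(p - ¾)) = 1 - 2*p/(4*(-¾ + p)) = 1 - p/(2*(-¾ + p)))
T = 18
d(l) = -15 - 13*l/23 (d(l) = 3 - (((-3 + 2*(-5))/(-3 + 4*(-5)))*l + 18) = 3 - (((-3 - 10)/(-3 - 20))*l + 18) = 3 - ((-13/(-23))*l + 18) = 3 - ((-1/23*(-13))*l + 18) = 3 - (13*l/23 + 18) = 3 - (18 + 13*l/23) = 3 + (-18 - 13*l/23) = -15 - 13*l/23)
M(L) = -7/3 (M(L) = (7/3)*(-1) = -7/3)
(5*(-14 + M(6)))*d(0) = (5*(-14 - 7/3))*(-15 - 13/23*0) = (5*(-49/3))*(-15 + 0) = -245/3*(-15) = 1225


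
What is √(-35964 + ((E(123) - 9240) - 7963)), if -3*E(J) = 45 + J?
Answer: I*√53223 ≈ 230.7*I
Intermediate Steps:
E(J) = -15 - J/3 (E(J) = -(45 + J)/3 = -15 - J/3)
√(-35964 + ((E(123) - 9240) - 7963)) = √(-35964 + (((-15 - ⅓*123) - 9240) - 7963)) = √(-35964 + (((-15 - 41) - 9240) - 7963)) = √(-35964 + ((-56 - 9240) - 7963)) = √(-35964 + (-9296 - 7963)) = √(-35964 - 17259) = √(-53223) = I*√53223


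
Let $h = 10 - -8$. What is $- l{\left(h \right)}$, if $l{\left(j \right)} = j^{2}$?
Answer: $-324$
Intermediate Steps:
$h = 18$ ($h = 10 + 8 = 18$)
$- l{\left(h \right)} = - 18^{2} = \left(-1\right) 324 = -324$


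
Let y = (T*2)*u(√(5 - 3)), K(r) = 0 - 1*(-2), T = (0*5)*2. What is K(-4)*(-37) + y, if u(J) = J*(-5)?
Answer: -74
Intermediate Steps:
T = 0 (T = 0*2 = 0)
K(r) = 2 (K(r) = 0 + 2 = 2)
u(J) = -5*J
y = 0 (y = (0*2)*(-5*√(5 - 3)) = 0*(-5*√2) = 0)
K(-4)*(-37) + y = 2*(-37) + 0 = -74 + 0 = -74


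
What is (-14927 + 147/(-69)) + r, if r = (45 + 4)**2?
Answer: -288147/23 ≈ -12528.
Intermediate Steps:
r = 2401 (r = 49**2 = 2401)
(-14927 + 147/(-69)) + r = (-14927 + 147/(-69)) + 2401 = (-14927 + 147*(-1/69)) + 2401 = (-14927 - 49/23) + 2401 = -343370/23 + 2401 = -288147/23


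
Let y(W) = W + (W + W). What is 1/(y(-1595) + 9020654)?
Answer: 1/9015869 ≈ 1.1092e-7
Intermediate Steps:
y(W) = 3*W (y(W) = W + 2*W = 3*W)
1/(y(-1595) + 9020654) = 1/(3*(-1595) + 9020654) = 1/(-4785 + 9020654) = 1/9015869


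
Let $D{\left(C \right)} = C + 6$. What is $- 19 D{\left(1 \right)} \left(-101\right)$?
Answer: $13433$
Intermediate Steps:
$D{\left(C \right)} = 6 + C$
$- 19 D{\left(1 \right)} \left(-101\right) = - 19 \left(6 + 1\right) \left(-101\right) = \left(-19\right) 7 \left(-101\right) = \left(-133\right) \left(-101\right) = 13433$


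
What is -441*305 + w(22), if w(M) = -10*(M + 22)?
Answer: -134945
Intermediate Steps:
w(M) = -220 - 10*M (w(M) = -10*(22 + M) = -220 - 10*M)
-441*305 + w(22) = -441*305 + (-220 - 10*22) = -134505 + (-220 - 220) = -134505 - 440 = -134945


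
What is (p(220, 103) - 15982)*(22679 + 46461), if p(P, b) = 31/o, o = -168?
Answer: -46410345995/42 ≈ -1.1050e+9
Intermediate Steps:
p(P, b) = -31/168 (p(P, b) = 31/(-168) = 31*(-1/168) = -31/168)
(p(220, 103) - 15982)*(22679 + 46461) = (-31/168 - 15982)*(22679 + 46461) = -2685007/168*69140 = -46410345995/42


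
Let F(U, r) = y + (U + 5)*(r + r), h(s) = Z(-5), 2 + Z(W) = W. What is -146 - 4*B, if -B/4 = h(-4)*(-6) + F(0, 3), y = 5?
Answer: 1086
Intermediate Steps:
Z(W) = -2 + W
h(s) = -7 (h(s) = -2 - 5 = -7)
F(U, r) = 5 + 2*r*(5 + U) (F(U, r) = 5 + (U + 5)*(r + r) = 5 + (5 + U)*(2*r) = 5 + 2*r*(5 + U))
B = -308 (B = -4*(-7*(-6) + (5 + 10*3 + 2*0*3)) = -4*(42 + (5 + 30 + 0)) = -4*(42 + 35) = -4*77 = -308)
-146 - 4*B = -146 - 4*(-308) = -146 + 1232 = 1086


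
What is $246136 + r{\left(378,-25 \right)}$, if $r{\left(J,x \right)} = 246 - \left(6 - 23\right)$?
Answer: $246399$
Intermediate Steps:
$r{\left(J,x \right)} = 263$ ($r{\left(J,x \right)} = 246 - -17 = 246 + 17 = 263$)
$246136 + r{\left(378,-25 \right)} = 246136 + 263 = 246399$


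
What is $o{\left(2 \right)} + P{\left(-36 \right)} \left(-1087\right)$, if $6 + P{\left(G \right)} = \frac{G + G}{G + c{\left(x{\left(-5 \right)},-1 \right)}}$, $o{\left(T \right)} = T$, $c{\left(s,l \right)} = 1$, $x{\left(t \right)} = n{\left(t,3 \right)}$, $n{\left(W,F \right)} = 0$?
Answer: $\frac{150076}{35} \approx 4287.9$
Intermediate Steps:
$x{\left(t \right)} = 0$
$P{\left(G \right)} = -6 + \frac{2 G}{1 + G}$ ($P{\left(G \right)} = -6 + \frac{G + G}{G + 1} = -6 + \frac{2 G}{1 + G}$)
$o{\left(2 \right)} + P{\left(-36 \right)} \left(-1087\right) = 2 + \frac{2 \left(-3 - -72\right)}{1 - 36} \left(-1087\right) = 2 + \frac{2 \left(-3 + 72\right)}{-35} \left(-1087\right) = 2 + 2 \left(- \frac{1}{35}\right) 69 \left(-1087\right) = 2 - - \frac{150006}{35} = 2 + \frac{150006}{35} = \frac{150076}{35}$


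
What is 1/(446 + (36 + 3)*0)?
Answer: 1/446 ≈ 0.0022422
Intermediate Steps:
1/(446 + (36 + 3)*0) = 1/(446 + 39*0) = 1/(446 + 0) = 1/446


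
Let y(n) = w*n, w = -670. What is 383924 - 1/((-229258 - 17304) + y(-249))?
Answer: 30611028369/79732 ≈ 3.8392e+5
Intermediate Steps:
y(n) = -670*n
383924 - 1/((-229258 - 17304) + y(-249)) = 383924 - 1/((-229258 - 17304) - 670*(-249)) = 383924 - 1/(-246562 + 166830) = 383924 - 1/(-79732) = 383924 - 1*(-1/79732) = 383924 + 1/79732 = 30611028369/79732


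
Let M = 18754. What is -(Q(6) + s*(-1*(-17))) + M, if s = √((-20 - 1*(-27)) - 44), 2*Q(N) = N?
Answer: 18751 - 17*I*√37 ≈ 18751.0 - 103.41*I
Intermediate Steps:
Q(N) = N/2
s = I*√37 (s = √((-20 + 27) - 44) = √(7 - 44) = √(-37) = I*√37 ≈ 6.0828*I)
-(Q(6) + s*(-1*(-17))) + M = -((½)*6 + (I*√37)*(-1*(-17))) + 18754 = -(3 + (I*√37)*17) + 18754 = -(3 + 17*I*√37) + 18754 = (-3 - 17*I*√37) + 18754 = 18751 - 17*I*√37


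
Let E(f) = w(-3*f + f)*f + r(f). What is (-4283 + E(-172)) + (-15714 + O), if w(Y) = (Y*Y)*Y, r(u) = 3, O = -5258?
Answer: -7001729700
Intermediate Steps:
w(Y) = Y³ (w(Y) = Y²*Y = Y³)
E(f) = 3 - 8*f⁴ (E(f) = (-3*f + f)³*f + 3 = (-2*f)³*f + 3 = (-8*f³)*f + 3 = -8*f⁴ + 3 = 3 - 8*f⁴)
(-4283 + E(-172)) + (-15714 + O) = (-4283 + (3 - 8*(-172)⁴)) + (-15714 - 5258) = (-4283 + (3 - 8*875213056)) - 20972 = (-4283 + (3 - 7001704448)) - 20972 = (-4283 - 7001704445) - 20972 = -7001708728 - 20972 = -7001729700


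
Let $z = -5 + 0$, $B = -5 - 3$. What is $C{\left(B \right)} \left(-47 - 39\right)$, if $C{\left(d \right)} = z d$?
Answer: $-3440$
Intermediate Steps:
$B = -8$
$z = -5$
$C{\left(d \right)} = - 5 d$
$C{\left(B \right)} \left(-47 - 39\right) = \left(-5\right) \left(-8\right) \left(-47 - 39\right) = 40 \left(-86\right) = -3440$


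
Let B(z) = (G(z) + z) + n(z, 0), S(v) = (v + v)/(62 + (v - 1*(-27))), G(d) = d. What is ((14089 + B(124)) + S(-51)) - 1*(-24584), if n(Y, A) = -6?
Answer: 739334/19 ≈ 38912.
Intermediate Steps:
S(v) = 2*v/(89 + v) (S(v) = (2*v)/(62 + (v + 27)) = (2*v)/(62 + (27 + v)) = (2*v)/(89 + v) = 2*v/(89 + v))
B(z) = -6 + 2*z (B(z) = (z + z) - 6 = 2*z - 6 = -6 + 2*z)
((14089 + B(124)) + S(-51)) - 1*(-24584) = ((14089 + (-6 + 2*124)) + 2*(-51)/(89 - 51)) - 1*(-24584) = ((14089 + (-6 + 248)) + 2*(-51)/38) + 24584 = ((14089 + 242) + 2*(-51)*(1/38)) + 24584 = (14331 - 51/19) + 24584 = 272238/19 + 24584 = 739334/19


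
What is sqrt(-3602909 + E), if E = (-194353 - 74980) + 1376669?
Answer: I*sqrt(2495573) ≈ 1579.7*I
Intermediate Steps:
E = 1107336 (E = -269333 + 1376669 = 1107336)
sqrt(-3602909 + E) = sqrt(-3602909 + 1107336) = sqrt(-2495573) = I*sqrt(2495573)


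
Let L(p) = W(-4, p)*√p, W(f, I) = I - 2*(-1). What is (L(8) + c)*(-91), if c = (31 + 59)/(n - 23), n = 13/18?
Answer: 147420/401 - 1820*√2 ≈ -2206.2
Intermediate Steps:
n = 13/18 (n = 13*(1/18) = 13/18 ≈ 0.72222)
W(f, I) = 2 + I (W(f, I) = I + 2 = 2 + I)
L(p) = √p*(2 + p) (L(p) = (2 + p)*√p = √p*(2 + p))
c = -1620/401 (c = (31 + 59)/(13/18 - 23) = 90/(-401/18) = 90*(-18/401) = -1620/401 ≈ -4.0399)
(L(8) + c)*(-91) = (√8*(2 + 8) - 1620/401)*(-91) = ((2*√2)*10 - 1620/401)*(-91) = (20*√2 - 1620/401)*(-91) = (-1620/401 + 20*√2)*(-91) = 147420/401 - 1820*√2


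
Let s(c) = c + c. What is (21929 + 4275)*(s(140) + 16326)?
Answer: 435143624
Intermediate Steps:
s(c) = 2*c
(21929 + 4275)*(s(140) + 16326) = (21929 + 4275)*(2*140 + 16326) = 26204*(280 + 16326) = 26204*16606 = 435143624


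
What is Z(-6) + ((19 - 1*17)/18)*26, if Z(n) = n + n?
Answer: -82/9 ≈ -9.1111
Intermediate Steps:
Z(n) = 2*n
Z(-6) + ((19 - 1*17)/18)*26 = 2*(-6) + ((19 - 1*17)/18)*26 = -12 + ((19 - 17)*(1/18))*26 = -12 + (2*(1/18))*26 = -12 + (1/9)*26 = -12 + 26/9 = -82/9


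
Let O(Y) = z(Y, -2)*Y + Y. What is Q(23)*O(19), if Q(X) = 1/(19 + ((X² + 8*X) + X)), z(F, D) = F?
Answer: 76/151 ≈ 0.50331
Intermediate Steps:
O(Y) = Y + Y² (O(Y) = Y*Y + Y = Y² + Y = Y + Y²)
Q(X) = 1/(19 + X² + 9*X) (Q(X) = 1/(19 + (X² + 9*X)) = 1/(19 + X² + 9*X))
Q(23)*O(19) = (19*(1 + 19))/(19 + 23² + 9*23) = (19*20)/(19 + 529 + 207) = 380/755 = (1/755)*380 = 76/151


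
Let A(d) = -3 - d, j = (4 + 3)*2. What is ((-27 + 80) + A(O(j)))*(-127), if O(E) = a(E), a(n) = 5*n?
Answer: 2540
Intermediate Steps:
j = 14 (j = 7*2 = 14)
O(E) = 5*E
((-27 + 80) + A(O(j)))*(-127) = ((-27 + 80) + (-3 - 5*14))*(-127) = (53 + (-3 - 1*70))*(-127) = (53 + (-3 - 70))*(-127) = (53 - 73)*(-127) = -20*(-127) = 2540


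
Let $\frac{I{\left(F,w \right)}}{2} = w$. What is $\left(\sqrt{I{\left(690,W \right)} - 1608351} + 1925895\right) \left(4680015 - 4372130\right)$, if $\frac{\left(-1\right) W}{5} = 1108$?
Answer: $592954182075 + 307885 i \sqrt{1619431} \approx 5.9295 \cdot 10^{11} + 3.918 \cdot 10^{8} i$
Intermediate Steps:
$W = -5540$ ($W = \left(-5\right) 1108 = -5540$)
$I{\left(F,w \right)} = 2 w$
$\left(\sqrt{I{\left(690,W \right)} - 1608351} + 1925895\right) \left(4680015 - 4372130\right) = \left(\sqrt{2 \left(-5540\right) - 1608351} + 1925895\right) \left(4680015 - 4372130\right) = \left(\sqrt{-11080 - 1608351} + 1925895\right) 307885 = \left(\sqrt{-1619431} + 1925895\right) 307885 = \left(i \sqrt{1619431} + 1925895\right) 307885 = \left(1925895 + i \sqrt{1619431}\right) 307885 = 592954182075 + 307885 i \sqrt{1619431}$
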